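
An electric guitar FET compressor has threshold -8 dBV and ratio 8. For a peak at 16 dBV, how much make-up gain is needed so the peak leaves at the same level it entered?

21 dB

Without make-up, output = threshold + overshoot/8 = -8 + 3 = -5 dBV.
Gap to target: 21 dB.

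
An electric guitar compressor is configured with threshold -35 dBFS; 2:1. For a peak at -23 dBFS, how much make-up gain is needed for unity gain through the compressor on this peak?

The peak compresses to -35 + 12/2 = -29 dBFS.
To reach -23 dBFS requires -23 − (-29) = 6 dB of make-up.

6 dB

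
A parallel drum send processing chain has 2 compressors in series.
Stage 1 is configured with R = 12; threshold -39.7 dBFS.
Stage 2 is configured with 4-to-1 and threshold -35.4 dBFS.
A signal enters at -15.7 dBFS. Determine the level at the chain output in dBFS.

-37.7 dBFS

Stage 1: -15.7 dBFS is 24 dB over -39.7 dBFS; at 12:1 that becomes 2 dB over, giving -37.7 dBFS.
Stage 2: -37.7 dBFS ≤ -35.4 dBFS, so stage 2 doesn't engage; output -37.7 dBFS.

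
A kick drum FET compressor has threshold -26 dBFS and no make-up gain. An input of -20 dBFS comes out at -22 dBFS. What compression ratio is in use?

1.5:1

Input overshoot = -20 − (-26) = 6 dB; output overshoot = -22 − (-26) = 4 dB.
Ratio = 6 / 4 = 1.5.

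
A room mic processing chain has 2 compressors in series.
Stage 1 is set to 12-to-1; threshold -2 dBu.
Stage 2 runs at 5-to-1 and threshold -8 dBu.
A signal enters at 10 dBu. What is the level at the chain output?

Stage 1: overshoot 12 dB → 12/12 = 1 dB → -1 dBu.
Stage 2: overshoot 7 dB → 7/5 = 1.4 dB → -6.6 dBu.

-6.6 dBu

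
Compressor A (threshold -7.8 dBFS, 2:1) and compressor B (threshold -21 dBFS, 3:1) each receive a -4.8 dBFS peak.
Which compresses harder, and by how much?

B, by 9.3 dB

A: 3 dB over, compressed to 1.5 dB over, so 1.5 dB of GR.
B: 16.2 dB over, compressed to 5.4 dB over, so 10.8 dB of GR.
B applies 9.3 dB more gain reduction.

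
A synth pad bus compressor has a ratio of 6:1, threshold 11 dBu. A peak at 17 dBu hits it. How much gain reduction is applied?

5 dB

17 dBu exceeds the threshold by 6 dB.
After 6:1 compression the overshoot becomes 6/6 = 1 dB.
So the signal is attenuated by 6 − 1 = 5 dB.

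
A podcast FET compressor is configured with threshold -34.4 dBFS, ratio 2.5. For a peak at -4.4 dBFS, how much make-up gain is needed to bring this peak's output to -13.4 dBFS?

Without make-up, output = threshold + overshoot/2.5 = -34.4 + 12 = -22.4 dBFS.
Gap to target: 9 dB.

9 dB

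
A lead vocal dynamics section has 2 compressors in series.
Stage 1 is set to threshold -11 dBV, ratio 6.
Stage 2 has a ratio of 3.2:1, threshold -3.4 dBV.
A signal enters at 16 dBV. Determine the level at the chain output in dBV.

-6.5 dBV

Stage 1: 27 dB above -11 dBV, reduced 6:1 to 4.5 dB above → -6.5 dBV.
Stage 2: -6.5 dBV is at or below the -3.4 dBV threshold — no compression; output -6.5 dBV.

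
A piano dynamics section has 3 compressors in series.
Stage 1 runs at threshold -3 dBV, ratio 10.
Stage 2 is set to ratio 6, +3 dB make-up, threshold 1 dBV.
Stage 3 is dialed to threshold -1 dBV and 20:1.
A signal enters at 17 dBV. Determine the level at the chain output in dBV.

-0.85 dBV

Stage 1: 17 dBV is 20 dB over -3 dBV; at 10:1 that becomes 2 dB over, giving -1 dBV.
Stage 2: -1 dBV ≤ 1 dBV, so stage 2 doesn't engage; make-up brings it to 2 dBV.
Stage 3: overshoot 3 dB → 3/20 = 0.15 dB → -0.85 dBV.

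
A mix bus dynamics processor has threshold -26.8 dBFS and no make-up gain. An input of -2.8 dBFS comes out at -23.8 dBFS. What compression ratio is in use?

Input overshoot = -2.8 − (-26.8) = 24 dB; output overshoot = -23.8 − (-26.8) = 3 dB.
Ratio = 24 / 3 = 8.

8:1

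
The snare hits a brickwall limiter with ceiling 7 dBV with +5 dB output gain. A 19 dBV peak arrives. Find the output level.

A brickwall limiter is an ∞:1 compressor: any input above the ceiling is clamped to 7 dBV.
Output gain then adds 5 dB: 7 + 5 = 12 dBV.

12 dBV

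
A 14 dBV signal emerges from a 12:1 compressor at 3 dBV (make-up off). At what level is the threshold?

2 dBV

Gain reduction = 14 − 3 = 11 dB; output overshoot = GR / (R − 1) = 11 / 11 = 1 dB.
Threshold = output − output overshoot = 3 − 1 = 2 dBV.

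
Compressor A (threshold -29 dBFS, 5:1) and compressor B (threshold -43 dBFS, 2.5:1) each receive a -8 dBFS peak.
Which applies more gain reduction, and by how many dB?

B, by 4.2 dB

A: 21 dB over, compressed to 4.2 dB over, so 16.8 dB of GR.
B: 35 dB over, compressed to 14 dB over, so 21 dB of GR.
B applies 4.2 dB more gain reduction.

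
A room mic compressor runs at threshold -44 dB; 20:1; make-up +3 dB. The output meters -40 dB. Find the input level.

Stripping the +3 dB make-up gives -43 dB at the gain stage.
Post-compression overshoot = -43 − (-44) = 1 dB.
Input overshoot = R × output overshoot = 20 dB → input = -44 + 20 = -24 dB.

-24 dB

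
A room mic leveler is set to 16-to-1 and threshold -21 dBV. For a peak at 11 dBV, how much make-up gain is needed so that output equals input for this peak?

Overshoot 32 dB → 32/16 = 2 dB after compression, so the compressed level is -21 + 2 = -19 dBV.
Make-up = target − compressed = 11 − (-19) = 30 dB.

30 dB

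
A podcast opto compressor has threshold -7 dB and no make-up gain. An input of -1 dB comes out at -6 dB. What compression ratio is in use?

6:1

Input overshoot = -1 − (-7) = 6 dB; output overshoot = -6 − (-7) = 1 dB.
Ratio = 6 / 1 = 6.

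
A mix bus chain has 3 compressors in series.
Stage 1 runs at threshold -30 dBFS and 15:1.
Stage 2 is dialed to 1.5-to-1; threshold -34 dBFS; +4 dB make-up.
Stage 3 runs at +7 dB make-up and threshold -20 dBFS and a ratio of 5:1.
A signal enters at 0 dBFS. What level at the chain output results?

Stage 1: 0 dBFS is 30 dB over -30 dBFS; at 15:1 that becomes 2 dB over, giving -28 dBFS.
Stage 2: overshoot 6 dB → 6/1.5 = 4 dB → -30 dBFS; +4 dB make-up → -26 dBFS.
Stage 3: -26 dBFS ≤ -20 dBFS, so stage 3 doesn't engage; make-up brings it to -19 dBFS.

-19 dBFS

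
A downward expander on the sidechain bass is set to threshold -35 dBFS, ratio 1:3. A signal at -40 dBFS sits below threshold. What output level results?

-50 dBFS

Undershoot = (-35) − (-40) = 5 dB.
At 1:3, that expands to 15 dB under threshold.
Output = -35 − 15 = -50 dBFS.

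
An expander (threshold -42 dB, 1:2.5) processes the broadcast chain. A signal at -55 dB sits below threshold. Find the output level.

Undershoot = (-42) − (-55) = 13 dB.
At 1:2.5, that expands to 32.5 dB under threshold.
Output = -42 − 32.5 = -74.5 dB.

-74.5 dB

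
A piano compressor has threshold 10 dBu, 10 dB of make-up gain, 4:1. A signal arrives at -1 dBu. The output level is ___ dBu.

-1 dBu is 11 dB below the 10 dBu threshold, so no gain reduction is applied.
Make-up gain adds 10 dB: -1 + 10 = 9 dBu.

9 dBu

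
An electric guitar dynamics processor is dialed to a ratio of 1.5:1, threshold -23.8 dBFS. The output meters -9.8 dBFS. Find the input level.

Post-compression overshoot = -9.8 − (-23.8) = 14 dB.
Undo the ratio: input overshoot = 14 × 1.5 = 21 dB, giving input = -2.8 dBFS.

-2.8 dBFS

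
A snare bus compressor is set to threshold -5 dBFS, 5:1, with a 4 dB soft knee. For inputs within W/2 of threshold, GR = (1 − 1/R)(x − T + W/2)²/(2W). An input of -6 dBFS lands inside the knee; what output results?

x − T + W/2 = -6 − (-5) + 2 = 1.
GR = (1 − 1/5) × 1² / 8 = 0.8 × 1 / 8 = 0.1 dB.
Output = -6 − 0.1 = -6.1 dBFS.

-6.1 dBFS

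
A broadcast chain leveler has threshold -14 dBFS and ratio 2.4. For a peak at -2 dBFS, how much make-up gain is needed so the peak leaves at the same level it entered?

Overshoot 12 dB → 12/2.4 = 5 dB after compression, so the compressed level is -14 + 5 = -9 dBFS.
Make-up = target − compressed = -2 − (-9) = 7 dB.

7 dB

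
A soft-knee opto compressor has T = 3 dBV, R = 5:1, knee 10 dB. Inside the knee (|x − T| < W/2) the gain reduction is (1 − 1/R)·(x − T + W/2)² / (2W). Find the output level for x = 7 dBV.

x − T + W/2 = 7 − 3 + 5 = 9.
GR = (1 − 1/5) × 9² / 20 = 0.8 × 81 / 20 = 3.24 dB.
Output = 7 − 3.24 = 3.76 dBV.

3.76 dBV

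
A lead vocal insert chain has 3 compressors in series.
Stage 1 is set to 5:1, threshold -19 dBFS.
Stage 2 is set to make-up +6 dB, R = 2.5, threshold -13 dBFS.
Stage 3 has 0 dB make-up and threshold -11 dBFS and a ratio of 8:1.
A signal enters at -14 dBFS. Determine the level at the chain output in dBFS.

-12 dBFS

Stage 1: -14 dBFS is 5 dB over -19 dBFS; at 5:1 that becomes 1 dB over, giving -18 dBFS.
Stage 2: -18 dBFS ≤ -13 dBFS, so stage 2 doesn't engage; make-up brings it to -12 dBFS.
Stage 3: below threshold (-12 ≤ -11); passes unchanged; output -12 dBFS.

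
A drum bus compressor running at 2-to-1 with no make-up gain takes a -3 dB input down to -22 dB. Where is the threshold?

-41 dB

Input is 38 dB above T (since output overshoot × R = input overshoot: (-22 − T)·2 = -3 − T gives T = -41 dB).
Check: -41 + (-3 − (-41))/2 = -41 + 19 = -22 dB. ✓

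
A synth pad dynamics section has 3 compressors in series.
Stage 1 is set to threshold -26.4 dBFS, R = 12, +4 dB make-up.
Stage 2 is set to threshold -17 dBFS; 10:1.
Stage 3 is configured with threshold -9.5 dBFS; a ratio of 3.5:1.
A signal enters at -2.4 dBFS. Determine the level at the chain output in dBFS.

Stage 1: -2.4 dBFS is 24 dB over -26.4 dBFS; at 12:1 that becomes 2 dB over, giving -24.4 dBFS; +4 dB make-up → -20.4 dBFS.
Stage 2: -20.4 dBFS is at or below the -17 dBFS threshold — no compression; output -20.4 dBFS.
Stage 3: -20.4 dBFS is at or below the -9.5 dBFS threshold — no compression; output -20.4 dBFS.

-20.4 dBFS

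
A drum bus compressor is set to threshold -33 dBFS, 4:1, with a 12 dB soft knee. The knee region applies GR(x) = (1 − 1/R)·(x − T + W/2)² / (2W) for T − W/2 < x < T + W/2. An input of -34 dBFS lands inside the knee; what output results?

-34.78125 dBFS

x − T + W/2 = -34 − (-33) + 6 = 5.
GR = (1 − 1/4) × 5² / 24 = 0.75 × 25 / 24 = 0.78125 dB.
Output = -34 − 0.78125 = -34.78125 dBFS.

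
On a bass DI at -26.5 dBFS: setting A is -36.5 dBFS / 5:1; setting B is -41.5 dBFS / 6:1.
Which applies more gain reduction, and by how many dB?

B, by 4.5 dB

A: overshoot 10 dB → output overshoot 2 dB → GR 8 dB.
B: overshoot 15 dB → output overshoot 2.5 dB → GR 12.5 dB.
B reduces 4.5 dB more.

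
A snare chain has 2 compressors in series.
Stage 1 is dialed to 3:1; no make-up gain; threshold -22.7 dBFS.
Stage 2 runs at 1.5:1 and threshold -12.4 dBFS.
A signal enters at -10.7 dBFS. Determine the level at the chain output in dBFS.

-18.7 dBFS

Stage 1: overshoot 12 dB → 12/3 = 4 dB → -18.7 dBFS.
Stage 2: below threshold (-18.7 ≤ -12.4); passes unchanged; output -18.7 dBFS.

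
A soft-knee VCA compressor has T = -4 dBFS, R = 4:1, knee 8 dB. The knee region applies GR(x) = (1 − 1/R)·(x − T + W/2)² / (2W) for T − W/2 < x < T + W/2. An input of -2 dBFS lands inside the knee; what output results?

-3.6875 dBFS

x − T + W/2 = -2 − (-4) + 4 = 6.
GR = (1 − 1/4) × 6² / 16 = 0.75 × 36 / 16 = 1.6875 dB.
Output = -2 − 1.6875 = -3.6875 dBFS.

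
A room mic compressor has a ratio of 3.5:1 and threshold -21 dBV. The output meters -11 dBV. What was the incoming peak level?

14 dBV

Post-compression overshoot = -11 − (-21) = 10 dB.
Before 3.5:1 compression the overshoot was 10 × 3.5 = 35 dB, so input = -21 + 35 = 14 dBV.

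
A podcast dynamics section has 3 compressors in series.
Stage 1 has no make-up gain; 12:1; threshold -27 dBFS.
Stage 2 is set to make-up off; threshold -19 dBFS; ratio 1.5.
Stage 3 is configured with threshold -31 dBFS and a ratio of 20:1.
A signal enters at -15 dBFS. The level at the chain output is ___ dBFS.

Stage 1: overshoot 12 dB → 12/12 = 1 dB → -26 dBFS.
Stage 2: -26 dBFS is at or below the -19 dBFS threshold — no compression; output -26 dBFS.
Stage 3: overshoot 5 dB → 5/20 = 0.25 dB → -30.75 dBFS.

-30.75 dBFS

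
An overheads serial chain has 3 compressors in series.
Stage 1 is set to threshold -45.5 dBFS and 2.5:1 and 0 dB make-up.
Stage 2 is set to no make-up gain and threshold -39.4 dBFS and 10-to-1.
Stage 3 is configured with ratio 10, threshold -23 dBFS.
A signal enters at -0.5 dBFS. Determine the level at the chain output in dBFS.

-38.21 dBFS

Stage 1: overshoot 45 dB → 45/2.5 = 18 dB → -27.5 dBFS.
Stage 2: overshoot 11.9 dB → 11.9/10 = 1.19 dB → -38.21 dBFS.
Stage 3: -38.21 dBFS ≤ -23 dBFS, so stage 3 doesn't engage; output -38.21 dBFS.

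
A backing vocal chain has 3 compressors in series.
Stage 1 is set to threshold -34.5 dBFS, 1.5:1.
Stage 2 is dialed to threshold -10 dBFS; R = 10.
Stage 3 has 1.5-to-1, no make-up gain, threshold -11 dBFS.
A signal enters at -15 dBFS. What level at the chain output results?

-21.5 dBFS

Stage 1: -15 dBFS is 19.5 dB over -34.5 dBFS; at 1.5:1 that becomes 13 dB over, giving -21.5 dBFS.
Stage 2: -21.5 dBFS ≤ -10 dBFS, so stage 2 doesn't engage; output -21.5 dBFS.
Stage 3: below threshold (-21.5 ≤ -11); passes unchanged; output -21.5 dBFS.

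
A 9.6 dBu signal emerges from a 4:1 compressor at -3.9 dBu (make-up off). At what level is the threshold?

-8.4 dBu

Input is 18 dB above T (since output overshoot × R = input overshoot: (-3.9 − T)·4 = 9.6 − T gives T = -8.4 dBu).
Check: -8.4 + (9.6 − (-8.4))/4 = -8.4 + 4.5 = -3.9 dBu. ✓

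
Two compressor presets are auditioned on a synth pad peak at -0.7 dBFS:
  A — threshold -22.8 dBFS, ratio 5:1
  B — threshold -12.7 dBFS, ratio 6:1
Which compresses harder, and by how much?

A: GR = 22.1 − 22.1/5 = 17.68 dB.
B: GR = 12 − 12/6 = 10 dB.
A applies 7.68 dB more gain reduction.

A, by 7.68 dB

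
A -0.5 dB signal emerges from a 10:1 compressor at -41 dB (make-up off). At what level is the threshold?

-45.5 dB

Let T be the threshold. Output overshoot = (input overshoot)/R, so -41 − T = (-0.5 − T)/10.
10·(-41 − T) = -0.5 − T → 9·T = -410 − (-0.5) = -409.5.
T = -409.5/9 = -45.5 dB.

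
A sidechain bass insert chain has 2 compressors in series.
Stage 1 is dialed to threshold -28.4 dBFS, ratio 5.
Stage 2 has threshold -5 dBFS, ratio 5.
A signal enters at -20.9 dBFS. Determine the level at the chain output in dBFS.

Stage 1: 7.5 dB above -28.4 dBFS, reduced 5:1 to 1.5 dB above → -26.9 dBFS.
Stage 2: -26.9 dBFS ≤ -5 dBFS, so stage 2 doesn't engage; output -26.9 dBFS.

-26.9 dBFS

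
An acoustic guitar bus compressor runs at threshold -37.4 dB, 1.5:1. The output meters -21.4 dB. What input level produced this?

-13.4 dB

Post-compression overshoot = -21.4 − (-37.4) = 16 dB.
Before 1.5:1 compression the overshoot was 16 × 1.5 = 24 dB, so input = -37.4 + 24 = -13.4 dB.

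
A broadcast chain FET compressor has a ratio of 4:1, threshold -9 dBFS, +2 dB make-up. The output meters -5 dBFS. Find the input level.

-1 dBFS

Remove make-up: -5 − 2 = -7 dBFS.
That's 2 dB above the -9 dBFS threshold.
Before 4:1 compression the overshoot was 2 × 4 = 8 dB, so input = -9 + 8 = -1 dBFS.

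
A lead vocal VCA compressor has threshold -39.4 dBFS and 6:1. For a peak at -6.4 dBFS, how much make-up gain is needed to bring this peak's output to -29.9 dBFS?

The peak compresses to -39.4 + 33/6 = -33.9 dBFS.
To reach -29.9 dBFS requires -29.9 − (-33.9) = 4 dB of make-up.

4 dB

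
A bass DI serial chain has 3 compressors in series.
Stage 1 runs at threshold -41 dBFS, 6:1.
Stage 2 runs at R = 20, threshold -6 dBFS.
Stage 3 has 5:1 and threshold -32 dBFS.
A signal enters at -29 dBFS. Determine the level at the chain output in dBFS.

Stage 1: 12 dB above -41 dBFS, reduced 6:1 to 2 dB above → -39 dBFS.
Stage 2: -39 dBFS ≤ -6 dBFS, so stage 2 doesn't engage; output -39 dBFS.
Stage 3: -39 dBFS ≤ -32 dBFS, so stage 3 doesn't engage; output -39 dBFS.

-39 dBFS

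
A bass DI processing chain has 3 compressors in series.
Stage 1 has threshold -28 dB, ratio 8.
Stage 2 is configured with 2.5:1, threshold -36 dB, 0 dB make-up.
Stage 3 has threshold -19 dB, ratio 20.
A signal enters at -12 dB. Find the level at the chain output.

-32 dB

Stage 1: overshoot 16 dB → 16/8 = 2 dB → -26 dB.
Stage 2: -26 dB is 10 dB over -36 dB; at 2.5:1 that becomes 4 dB over, giving -32 dB.
Stage 3: -32 dB is at or below the -19 dB threshold — no compression; output -32 dB.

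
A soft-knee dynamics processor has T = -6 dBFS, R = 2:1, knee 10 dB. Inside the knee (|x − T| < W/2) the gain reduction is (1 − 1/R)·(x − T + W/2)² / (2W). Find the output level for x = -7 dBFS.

-7.4 dBFS

x − T + W/2 = -7 − (-6) + 5 = 4.
GR = (1 − 1/2) × 4² / 20 = 0.5 × 16 / 20 = 0.4 dB.
Output = -7 − 0.4 = -7.4 dBFS.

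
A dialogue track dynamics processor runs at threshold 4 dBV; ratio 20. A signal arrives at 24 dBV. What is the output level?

The input is 20 dB above the 4 dBV threshold.
The 20 dB excess becomes 1 dB after 20:1 reduction.
Output = 4 + 1 = 5 dBV.

5 dBV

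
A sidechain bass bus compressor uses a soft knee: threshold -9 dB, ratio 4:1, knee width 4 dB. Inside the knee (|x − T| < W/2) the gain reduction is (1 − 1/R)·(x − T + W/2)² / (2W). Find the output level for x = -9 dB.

x − T + W/2 = -9 − (-9) + 2 = 2.
GR = (1 − 1/4) × 2² / 8 = 0.75 × 4 / 8 = 0.375 dB.
Output = -9 − 0.375 = -9.375 dB.

-9.375 dB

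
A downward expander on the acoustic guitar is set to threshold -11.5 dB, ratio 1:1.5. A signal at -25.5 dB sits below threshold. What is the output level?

-32.5 dB

Below threshold, a 1:1.5 expander applies gain = (1.5−1)×(T − x) of attenuation.
(1.5−1) × 14 = 7 dB, so output = -25.5 − 7 = -32.5 dB.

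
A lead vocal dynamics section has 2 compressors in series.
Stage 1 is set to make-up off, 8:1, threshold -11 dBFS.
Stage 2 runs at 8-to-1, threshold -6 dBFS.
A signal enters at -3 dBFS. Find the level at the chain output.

Stage 1: overshoot 8 dB → 8/8 = 1 dB → -10 dBFS.
Stage 2: -10 dBFS ≤ -6 dBFS, so stage 2 doesn't engage; output -10 dBFS.

-10 dBFS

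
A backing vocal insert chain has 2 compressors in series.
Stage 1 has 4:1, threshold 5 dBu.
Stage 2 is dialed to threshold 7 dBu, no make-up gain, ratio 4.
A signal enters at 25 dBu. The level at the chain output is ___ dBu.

Stage 1: overshoot 20 dB → 20/4 = 5 dB → 10 dBu.
Stage 2: overshoot 3 dB → 3/4 = 0.75 dB → 7.75 dBu.

7.75 dBu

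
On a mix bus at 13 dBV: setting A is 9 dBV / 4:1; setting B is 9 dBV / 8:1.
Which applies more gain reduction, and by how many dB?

A: GR = 4 − 4/4 = 3 dB.
B: GR = 4 − 4/8 = 3.5 dB.
B reduces 0.5 dB more.

B, by 0.5 dB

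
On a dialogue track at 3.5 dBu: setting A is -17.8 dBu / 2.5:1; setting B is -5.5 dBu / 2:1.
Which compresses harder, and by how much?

A, by 8.28 dB

A: GR = 21.3 − 21.3/2.5 = 12.78 dB.
B: GR = 9 − 9/2 = 4.5 dB.
A applies 8.28 dB more gain reduction.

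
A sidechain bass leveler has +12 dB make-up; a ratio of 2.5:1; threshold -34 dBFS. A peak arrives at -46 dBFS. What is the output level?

-46 dBFS is 12 dB below the -34 dBFS threshold, so no gain reduction is applied.
Make-up gain adds 12 dB: -46 + 12 = -34 dBFS.

-34 dBFS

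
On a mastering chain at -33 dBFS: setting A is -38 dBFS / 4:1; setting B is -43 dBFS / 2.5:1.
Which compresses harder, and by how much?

A: 5 dB over, compressed to 1.25 dB over, so 3.75 dB of GR.
B: 10 dB over, compressed to 4 dB over, so 6 dB of GR.
Difference: 2.25 dB in favour of B.

B, by 2.25 dB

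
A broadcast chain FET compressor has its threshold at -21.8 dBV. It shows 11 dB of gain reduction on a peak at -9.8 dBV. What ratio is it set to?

Input overshoot = -9.8 − (-21.8) = 12 dB.
Output overshoot = 12 − 11 = 1 dB.
Ratio = input overshoot / output overshoot = 12 / 1 = 12.

12:1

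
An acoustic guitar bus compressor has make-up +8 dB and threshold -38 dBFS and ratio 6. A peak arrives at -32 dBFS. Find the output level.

-29 dBFS

-32 dBFS sits 6 dB over threshold.
6:1 compression reduces that to 6/6 = 1 dB over.
So the level is -38 + 1 = -37 dBFS; make-up adds 8 dB, giving -29 dBFS.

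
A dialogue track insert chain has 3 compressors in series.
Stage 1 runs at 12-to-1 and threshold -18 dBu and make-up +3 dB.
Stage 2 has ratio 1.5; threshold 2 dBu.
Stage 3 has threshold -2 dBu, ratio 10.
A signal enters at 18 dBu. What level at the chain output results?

-12 dBu

Stage 1: 36 dB above -18 dBu, reduced 12:1 to 3 dB above → -15 dBu; +3 dB make-up → -12 dBu.
Stage 2: -12 dBu ≤ 2 dBu, so stage 2 doesn't engage; output -12 dBu.
Stage 3: -12 dBu ≤ -2 dBu, so stage 3 doesn't engage; output -12 dBu.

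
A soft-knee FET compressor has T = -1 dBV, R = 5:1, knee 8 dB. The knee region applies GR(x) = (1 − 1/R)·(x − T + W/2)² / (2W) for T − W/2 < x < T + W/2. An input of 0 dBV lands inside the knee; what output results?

-1.25 dBV

x − T + W/2 = 0 − (-1) + 4 = 5.
GR = (1 − 1/5) × 5² / 16 = 0.8 × 25 / 16 = 1.25 dB.
Output = 0 − 1.25 = -1.25 dBV.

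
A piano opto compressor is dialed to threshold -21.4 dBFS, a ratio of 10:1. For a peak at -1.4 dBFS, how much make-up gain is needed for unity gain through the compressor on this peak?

18 dB

Overshoot 20 dB → 20/10 = 2 dB after compression, so the compressed level is -21.4 + 2 = -19.4 dBFS.
Make-up = target − compressed = -1.4 − (-19.4) = 18 dB.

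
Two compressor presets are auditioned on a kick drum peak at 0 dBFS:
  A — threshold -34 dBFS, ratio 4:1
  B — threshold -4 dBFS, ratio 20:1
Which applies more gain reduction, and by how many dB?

A: 34 dB over, compressed to 8.5 dB over, so 25.5 dB of GR.
B: 4 dB over, compressed to 0.2 dB over, so 3.8 dB of GR.
Difference: 21.7 dB in favour of A.

A, by 21.7 dB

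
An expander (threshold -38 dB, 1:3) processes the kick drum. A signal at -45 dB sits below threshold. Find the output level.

-59 dB

The input is 7 dB below the -38 dB threshold.
A 1:3 expander multiplies undershoot by 3: 7 × 3 = 21 dB below threshold.
Output = -38 − 21 = -59 dB.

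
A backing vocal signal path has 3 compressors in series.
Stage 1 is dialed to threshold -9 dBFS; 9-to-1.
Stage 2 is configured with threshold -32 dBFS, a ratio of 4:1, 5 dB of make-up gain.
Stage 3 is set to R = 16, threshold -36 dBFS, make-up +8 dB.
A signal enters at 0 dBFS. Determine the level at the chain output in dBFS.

-27.0625 dBFS

Stage 1: 9 dB above -9 dBFS, reduced 9:1 to 1 dB above → -8 dBFS.
Stage 2: 24 dB above -32 dBFS, reduced 4:1 to 6 dB above → -26 dBFS; +5 dB make-up → -21 dBFS.
Stage 3: 15 dB above -36 dBFS, reduced 16:1 to 0.9375 dB above → -35.0625 dBFS; +8 dB make-up → -27.0625 dBFS.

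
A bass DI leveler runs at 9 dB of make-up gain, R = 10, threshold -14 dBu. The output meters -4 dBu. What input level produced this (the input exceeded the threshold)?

-4 dBu

Remove make-up: -4 − 9 = -13 dBu.
That's 1 dB above the -14 dBu threshold.
Undo the ratio: input overshoot = 1 × 10 = 10 dB, giving input = -4 dBu.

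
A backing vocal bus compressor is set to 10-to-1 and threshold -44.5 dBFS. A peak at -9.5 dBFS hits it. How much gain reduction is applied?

31.5 dB

Overshoot = -9.5 − (-44.5) = 35 dB.
After 10:1 compression the overshoot becomes 35/10 = 3.5 dB.
So the signal is attenuated by 35 − 3.5 = 31.5 dB.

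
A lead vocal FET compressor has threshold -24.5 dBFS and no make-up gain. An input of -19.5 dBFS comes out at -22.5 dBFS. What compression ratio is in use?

Input overshoot = -19.5 − (-24.5) = 5 dB; output overshoot = -22.5 − (-24.5) = 2 dB.
Ratio = 5 / 2 = 2.5.

2.5:1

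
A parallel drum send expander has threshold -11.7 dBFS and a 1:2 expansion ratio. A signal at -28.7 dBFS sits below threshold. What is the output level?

The input is 17 dB below the -11.7 dBFS threshold.
A 1:2 expander multiplies undershoot by 2: 17 × 2 = 34 dB below threshold.
Output = -11.7 − 34 = -45.7 dBFS.

-45.7 dBFS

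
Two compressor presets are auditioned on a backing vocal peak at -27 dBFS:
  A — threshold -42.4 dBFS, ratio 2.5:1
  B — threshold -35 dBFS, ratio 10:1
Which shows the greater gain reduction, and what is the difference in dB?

A: overshoot 15.4 dB → output overshoot 6.16 dB → GR 9.24 dB.
B: overshoot 8 dB → output overshoot 0.8 dB → GR 7.2 dB.
A applies 2.04 dB more gain reduction.

A, by 2.04 dB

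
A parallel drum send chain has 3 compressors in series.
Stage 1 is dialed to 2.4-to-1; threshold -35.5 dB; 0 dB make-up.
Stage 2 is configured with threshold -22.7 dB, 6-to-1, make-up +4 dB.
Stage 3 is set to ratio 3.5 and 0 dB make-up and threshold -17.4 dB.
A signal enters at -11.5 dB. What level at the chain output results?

-21.5 dB

Stage 1: overshoot 24 dB → 24/2.4 = 10 dB → -25.5 dB.
Stage 2: -25.5 dB ≤ -22.7 dB, so stage 2 doesn't engage; make-up brings it to -21.5 dB.
Stage 3: -21.5 dB ≤ -17.4 dB, so stage 3 doesn't engage; output -21.5 dB.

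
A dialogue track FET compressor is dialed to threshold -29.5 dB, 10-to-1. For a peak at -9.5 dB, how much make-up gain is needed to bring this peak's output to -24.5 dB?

3 dB

The peak compresses to -29.5 + 20/10 = -27.5 dB.
To reach -24.5 dB requires -24.5 − (-27.5) = 3 dB of make-up.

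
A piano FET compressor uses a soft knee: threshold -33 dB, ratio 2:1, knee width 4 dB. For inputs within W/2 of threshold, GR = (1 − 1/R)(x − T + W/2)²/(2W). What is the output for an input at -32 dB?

x − T + W/2 = -32 − (-33) + 2 = 3.
GR = (1 − 1/2) × 3² / 8 = 0.5 × 9 / 8 = 0.5625 dB.
Output = -32 − 0.5625 = -32.5625 dB.

-32.5625 dB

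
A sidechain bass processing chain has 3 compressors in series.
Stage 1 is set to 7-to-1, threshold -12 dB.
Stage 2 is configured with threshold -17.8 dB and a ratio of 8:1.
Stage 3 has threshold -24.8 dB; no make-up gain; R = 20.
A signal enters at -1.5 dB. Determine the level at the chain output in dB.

Stage 1: -1.5 dB is 10.5 dB over -12 dB; at 7:1 that becomes 1.5 dB over, giving -10.5 dB.
Stage 2: 7.3 dB above -17.8 dB, reduced 8:1 to 0.9125 dB above → -16.8875 dB.
Stage 3: -16.8875 dB is 7.9125 dB over -24.8 dB; at 20:1 that becomes 0.395625 dB over, giving -24.404375 dB.

-24.404375 dB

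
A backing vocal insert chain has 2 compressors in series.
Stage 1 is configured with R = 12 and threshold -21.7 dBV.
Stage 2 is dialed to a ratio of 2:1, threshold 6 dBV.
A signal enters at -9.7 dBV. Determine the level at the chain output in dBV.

Stage 1: 12 dB above -21.7 dBV, reduced 12:1 to 1 dB above → -20.7 dBV.
Stage 2: -20.7 dBV is at or below the 6 dBV threshold — no compression; output -20.7 dBV.

-20.7 dBV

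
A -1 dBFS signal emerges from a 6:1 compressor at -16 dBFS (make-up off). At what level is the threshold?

Let T be the threshold. Output overshoot = (input overshoot)/R, so -16 − T = (-1 − T)/6.
6·(-16 − T) = -1 − T → 5·T = -96 − (-1) = -95.
T = -95/5 = -19 dBFS.

-19 dBFS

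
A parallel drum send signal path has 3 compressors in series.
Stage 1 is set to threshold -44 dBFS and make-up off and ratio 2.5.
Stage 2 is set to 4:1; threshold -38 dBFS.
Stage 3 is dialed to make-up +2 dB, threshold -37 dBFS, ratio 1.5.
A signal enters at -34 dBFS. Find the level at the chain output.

-38 dBFS

Stage 1: overshoot 10 dB → 10/2.5 = 4 dB → -40 dBFS.
Stage 2: -40 dBFS is at or below the -38 dBFS threshold — no compression; output -40 dBFS.
Stage 3: -40 dBFS is at or below the -37 dBFS threshold — no compression; make-up brings it to -38 dBFS.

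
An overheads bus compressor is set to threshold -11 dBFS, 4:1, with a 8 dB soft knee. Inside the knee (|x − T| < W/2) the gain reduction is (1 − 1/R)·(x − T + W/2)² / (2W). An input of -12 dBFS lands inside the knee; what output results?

x − T + W/2 = -12 − (-11) + 4 = 3.
GR = (1 − 1/4) × 3² / 16 = 0.75 × 9 / 16 = 0.421875 dB.
Output = -12 − 0.421875 = -12.421875 dBFS.

-12.421875 dBFS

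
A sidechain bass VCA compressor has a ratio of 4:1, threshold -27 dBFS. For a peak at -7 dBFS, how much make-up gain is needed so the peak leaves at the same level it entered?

Without make-up, output = threshold + overshoot/4 = -27 + 5 = -22 dBFS.
Gap to target: 15 dB.

15 dB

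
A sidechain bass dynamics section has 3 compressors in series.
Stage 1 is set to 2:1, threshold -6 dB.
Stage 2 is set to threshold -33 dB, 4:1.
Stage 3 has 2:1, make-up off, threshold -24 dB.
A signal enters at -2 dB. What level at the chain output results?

Stage 1: 4 dB above -6 dB, reduced 2:1 to 2 dB above → -4 dB.
Stage 2: 29 dB above -33 dB, reduced 4:1 to 7.25 dB above → -25.75 dB.
Stage 3: -25.75 dB is at or below the -24 dB threshold — no compression; output -25.75 dB.

-25.75 dB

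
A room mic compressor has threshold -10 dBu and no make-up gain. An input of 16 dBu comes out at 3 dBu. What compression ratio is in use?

Input overshoot = 16 − (-10) = 26 dB; output overshoot = 3 − (-10) = 13 dB.
Ratio = 26 / 13 = 2.

2:1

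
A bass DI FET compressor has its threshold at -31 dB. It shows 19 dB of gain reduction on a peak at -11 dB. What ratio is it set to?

20:1

Input overshoot = -11 − (-31) = 20 dB.
Output overshoot = 20 − 19 = 1 dB.
Ratio = input overshoot / output overshoot = 20 / 1 = 20.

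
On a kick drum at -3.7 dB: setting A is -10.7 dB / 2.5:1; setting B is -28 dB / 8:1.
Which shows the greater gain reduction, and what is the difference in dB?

B, by 17.0625 dB

A: GR = 7 − 7/2.5 = 4.2 dB.
B: GR = 24.3 − 24.3/8 = 21.2625 dB.
B applies 17.0625 dB more gain reduction.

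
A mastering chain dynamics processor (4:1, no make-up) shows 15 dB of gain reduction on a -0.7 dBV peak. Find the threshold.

-20.7 dBV

Gain reduction = -0.7 − (-15.7) = 15 dB; output overshoot = GR / (R − 1) = 15 / 3 = 5 dB.
Threshold = output − output overshoot = -15.7 − 5 = -20.7 dBV.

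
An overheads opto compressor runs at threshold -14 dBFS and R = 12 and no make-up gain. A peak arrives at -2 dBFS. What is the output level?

-2 dBFS sits 12 dB over threshold.
The 12 dB excess becomes 1 dB after 12:1 reduction.
So the level is -14 + 1 = -13 dBFS.

-13 dBFS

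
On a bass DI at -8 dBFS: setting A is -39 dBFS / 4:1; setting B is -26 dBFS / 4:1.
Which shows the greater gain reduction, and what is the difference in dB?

A, by 9.75 dB

A: overshoot 31 dB → output overshoot 7.75 dB → GR 23.25 dB.
B: overshoot 18 dB → output overshoot 4.5 dB → GR 13.5 dB.
A reduces 9.75 dB more.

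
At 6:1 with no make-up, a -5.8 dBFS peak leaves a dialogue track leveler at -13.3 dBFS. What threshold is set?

-14.8 dBFS

Let T be the threshold. Output overshoot = (input overshoot)/R, so -13.3 − T = (-5.8 − T)/6.
6·(-13.3 − T) = -5.8 − T → 5·T = -79.8 − (-5.8) = -74.
T = -74/5 = -14.8 dBFS.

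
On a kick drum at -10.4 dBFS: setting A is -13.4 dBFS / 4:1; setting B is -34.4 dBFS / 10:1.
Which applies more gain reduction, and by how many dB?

B, by 19.35 dB

A: 3 dB over, compressed to 0.75 dB over, so 2.25 dB of GR.
B: 24 dB over, compressed to 2.4 dB over, so 21.6 dB of GR.
B reduces 19.35 dB more.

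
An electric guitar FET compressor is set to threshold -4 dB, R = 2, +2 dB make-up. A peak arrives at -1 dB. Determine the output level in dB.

-1 dB sits 3 dB over threshold.
2:1 compression reduces that to 3/2 = 1.5 dB over.
So the level is -4 + 1.5 = -2.5 dB; make-up adds 2 dB, giving -0.5 dB.

-0.5 dB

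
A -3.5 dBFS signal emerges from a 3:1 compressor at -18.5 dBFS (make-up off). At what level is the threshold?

-26 dBFS

Let T be the threshold. Output overshoot = (input overshoot)/R, so -18.5 − T = (-3.5 − T)/3.
3·(-18.5 − T) = -3.5 − T → 2·T = -55.5 − (-3.5) = -52.
T = -52/2 = -26 dBFS.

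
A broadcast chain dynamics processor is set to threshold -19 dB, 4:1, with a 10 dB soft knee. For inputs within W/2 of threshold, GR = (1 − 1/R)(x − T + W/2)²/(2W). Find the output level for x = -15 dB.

-18.0375 dB

x − T + W/2 = -15 − (-19) + 5 = 9.
GR = (1 − 1/4) × 9² / 20 = 0.75 × 81 / 20 = 3.0375 dB.
Output = -15 − 3.0375 = -18.0375 dB.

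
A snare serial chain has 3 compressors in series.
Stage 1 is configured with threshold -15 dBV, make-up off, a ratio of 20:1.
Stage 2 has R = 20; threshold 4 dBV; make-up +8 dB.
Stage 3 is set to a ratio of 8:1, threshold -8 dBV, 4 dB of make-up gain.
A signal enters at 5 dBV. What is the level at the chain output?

-3.75 dBV

Stage 1: 20 dB above -15 dBV, reduced 20:1 to 1 dB above → -14 dBV.
Stage 2: below threshold (-14 ≤ 4); passes unchanged; make-up brings it to -6 dBV.
Stage 3: 2 dB above -8 dBV, reduced 8:1 to 0.25 dB above → -7.75 dBV; +4 dB make-up → -3.75 dBV.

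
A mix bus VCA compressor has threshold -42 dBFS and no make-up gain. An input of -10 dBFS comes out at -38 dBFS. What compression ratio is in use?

8:1

Input overshoot = -10 − (-42) = 32 dB; output overshoot = -38 − (-42) = 4 dB.
Ratio = 32 / 4 = 8.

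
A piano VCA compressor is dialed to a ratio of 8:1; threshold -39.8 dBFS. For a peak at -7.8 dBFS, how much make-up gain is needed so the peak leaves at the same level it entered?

Without make-up, output = threshold + overshoot/8 = -39.8 + 4 = -35.8 dBFS.
Gap to target: 28 dB.

28 dB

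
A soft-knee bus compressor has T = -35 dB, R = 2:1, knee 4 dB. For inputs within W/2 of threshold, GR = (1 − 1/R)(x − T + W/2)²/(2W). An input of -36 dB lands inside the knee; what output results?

-36.0625 dB

x − T + W/2 = -36 − (-35) + 2 = 1.
GR = (1 − 1/2) × 1² / 8 = 0.5 × 1 / 8 = 0.0625 dB.
Output = -36 − 0.0625 = -36.0625 dB.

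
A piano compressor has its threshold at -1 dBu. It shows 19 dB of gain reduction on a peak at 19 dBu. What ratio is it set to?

Input overshoot = 19 − (-1) = 20 dB.
Output overshoot = 20 − 19 = 1 dB.
Ratio = input overshoot / output overshoot = 20 / 1 = 20.

20:1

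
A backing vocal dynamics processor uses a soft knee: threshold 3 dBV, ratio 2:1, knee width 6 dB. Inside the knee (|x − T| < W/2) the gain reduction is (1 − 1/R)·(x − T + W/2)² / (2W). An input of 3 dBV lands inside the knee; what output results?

2.625 dBV

x − T + W/2 = 3 − 3 + 3 = 3.
GR = (1 − 1/2) × 3² / 12 = 0.5 × 9 / 12 = 0.375 dB.
Output = 3 − 0.375 = 2.625 dBV.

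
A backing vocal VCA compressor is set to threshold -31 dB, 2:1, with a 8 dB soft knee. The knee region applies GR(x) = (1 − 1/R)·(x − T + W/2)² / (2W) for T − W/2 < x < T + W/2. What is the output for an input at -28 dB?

-29.53125 dB

x − T + W/2 = -28 − (-31) + 4 = 7.
GR = (1 − 1/2) × 7² / 16 = 0.5 × 49 / 16 = 1.53125 dB.
Output = -28 − 1.53125 = -29.53125 dB.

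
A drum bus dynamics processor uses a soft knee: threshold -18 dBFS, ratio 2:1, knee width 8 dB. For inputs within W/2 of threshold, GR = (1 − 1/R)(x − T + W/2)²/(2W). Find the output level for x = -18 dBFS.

x − T + W/2 = -18 − (-18) + 4 = 4.
GR = (1 − 1/2) × 4² / 16 = 0.5 × 16 / 16 = 0.5 dB.
Output = -18 − 0.5 = -18.5 dBFS.

-18.5 dBFS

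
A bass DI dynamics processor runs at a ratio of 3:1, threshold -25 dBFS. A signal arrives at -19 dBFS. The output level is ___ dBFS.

-23 dBFS

The input is 6 dB above the -25 dBFS threshold.
At 3:1 the overshoot is divided by 3, leaving 2 dB above threshold.
Output = -25 + 2 = -23 dBFS.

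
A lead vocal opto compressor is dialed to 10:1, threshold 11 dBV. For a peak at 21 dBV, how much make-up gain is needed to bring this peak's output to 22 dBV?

10 dB

The peak compresses to 11 + 10/10 = 12 dBV.
To reach 22 dBV requires 22 − 12 = 10 dB of make-up.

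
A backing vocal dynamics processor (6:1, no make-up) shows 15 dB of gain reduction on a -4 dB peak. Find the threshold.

Input is 18 dB above T (since output overshoot × R = input overshoot: (-19 − T)·6 = -4 − T gives T = -22 dB).
Check: -22 + (-4 − (-22))/6 = -22 + 3 = -19 dB. ✓

-22 dB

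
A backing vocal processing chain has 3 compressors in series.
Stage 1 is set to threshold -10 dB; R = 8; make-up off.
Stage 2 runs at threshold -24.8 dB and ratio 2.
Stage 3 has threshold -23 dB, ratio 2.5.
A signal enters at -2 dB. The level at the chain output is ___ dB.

-20.56 dB

Stage 1: -2 dB is 8 dB over -10 dB; at 8:1 that becomes 1 dB over, giving -9 dB.
Stage 2: 15.8 dB above -24.8 dB, reduced 2:1 to 7.9 dB above → -16.9 dB.
Stage 3: 6.1 dB above -23 dB, reduced 2.5:1 to 2.44 dB above → -20.56 dB.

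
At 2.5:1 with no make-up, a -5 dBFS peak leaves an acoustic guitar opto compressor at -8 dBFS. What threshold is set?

Gain reduction = -5 − (-8) = 3 dB; output overshoot = GR / (R − 1) = 3 / 1.5 = 2 dB.
Threshold = output − output overshoot = -8 − 2 = -10 dBFS.

-10 dBFS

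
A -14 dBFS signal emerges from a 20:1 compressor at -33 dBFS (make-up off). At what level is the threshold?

-34 dBFS

Gain reduction = -14 − (-33) = 19 dB; output overshoot = GR / (R − 1) = 19 / 19 = 1 dB.
Threshold = output − output overshoot = -33 − 1 = -34 dBFS.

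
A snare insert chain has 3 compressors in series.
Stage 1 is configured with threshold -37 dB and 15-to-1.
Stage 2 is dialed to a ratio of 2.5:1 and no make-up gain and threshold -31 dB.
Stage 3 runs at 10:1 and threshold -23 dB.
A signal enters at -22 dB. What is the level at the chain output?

Stage 1: overshoot 15 dB → 15/15 = 1 dB → -36 dB.
Stage 2: below threshold (-36 ≤ -31); passes unchanged; output -36 dB.
Stage 3: -36 dB ≤ -23 dB, so stage 3 doesn't engage; output -36 dB.

-36 dB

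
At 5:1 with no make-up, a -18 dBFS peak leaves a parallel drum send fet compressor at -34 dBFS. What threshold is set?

-38 dBFS

Gain reduction = -18 − (-34) = 16 dB; output overshoot = GR / (R − 1) = 16 / 4 = 4 dB.
Threshold = output − output overshoot = -34 − 4 = -38 dBFS.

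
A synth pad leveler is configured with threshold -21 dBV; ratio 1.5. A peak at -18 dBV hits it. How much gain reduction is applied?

-18 dBV exceeds the threshold by 3 dB.
At 1.5:1, output sits 3/1.5 = 2 dB above threshold.
So the signal is attenuated by 3 − 2 = 1 dB.

1 dB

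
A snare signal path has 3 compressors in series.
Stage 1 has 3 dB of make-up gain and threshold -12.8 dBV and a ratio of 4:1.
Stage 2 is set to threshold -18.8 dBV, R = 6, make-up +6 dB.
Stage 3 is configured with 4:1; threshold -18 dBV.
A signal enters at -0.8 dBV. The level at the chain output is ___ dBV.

Stage 1: overshoot 12 dB → 12/4 = 3 dB → -9.8 dBV; +3 dB make-up → -6.8 dBV.
Stage 2: overshoot 12 dB → 12/6 = 2 dB → -16.8 dBV; +6 dB make-up → -10.8 dBV.
Stage 3: -10.8 dBV is 7.2 dB over -18 dBV; at 4:1 that becomes 1.8 dB over, giving -16.2 dBV.

-16.2 dBV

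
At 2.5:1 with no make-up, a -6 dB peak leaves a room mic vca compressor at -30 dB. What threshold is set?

-46 dB

Gain reduction = -6 − (-30) = 24 dB; output overshoot = GR / (R − 1) = 24 / 1.5 = 16 dB.
Threshold = output − output overshoot = -30 − 16 = -46 dB.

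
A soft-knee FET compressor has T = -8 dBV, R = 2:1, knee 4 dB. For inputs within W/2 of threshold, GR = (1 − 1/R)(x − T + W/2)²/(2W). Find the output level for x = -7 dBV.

x − T + W/2 = -7 − (-8) + 2 = 3.
GR = (1 − 1/2) × 3² / 8 = 0.5 × 9 / 8 = 0.5625 dB.
Output = -7 − 0.5625 = -7.5625 dBV.

-7.5625 dBV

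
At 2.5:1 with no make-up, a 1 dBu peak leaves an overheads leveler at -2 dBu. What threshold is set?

Gain reduction = 1 − (-2) = 3 dB; output overshoot = GR / (R − 1) = 3 / 1.5 = 2 dB.
Threshold = output − output overshoot = -2 − 2 = -4 dBu.

-4 dBu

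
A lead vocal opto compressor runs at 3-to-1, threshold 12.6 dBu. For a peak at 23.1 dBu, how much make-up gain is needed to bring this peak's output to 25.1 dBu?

9 dB

Without make-up, output = threshold + overshoot/3 = 12.6 + 3.5 = 16.1 dBu.
Gap to target: 9 dB.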